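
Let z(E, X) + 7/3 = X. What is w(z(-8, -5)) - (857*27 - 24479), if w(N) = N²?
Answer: 12544/9 ≈ 1393.8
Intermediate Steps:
z(E, X) = -7/3 + X
w(z(-8, -5)) - (857*27 - 24479) = (-7/3 - 5)² - (857*27 - 24479) = (-22/3)² - (23139 - 24479) = 484/9 - 1*(-1340) = 484/9 + 1340 = 12544/9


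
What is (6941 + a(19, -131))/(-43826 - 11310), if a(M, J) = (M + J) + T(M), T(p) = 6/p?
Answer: -129757/1047584 ≈ -0.12386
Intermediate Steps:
a(M, J) = J + M + 6/M (a(M, J) = (M + J) + 6/M = (J + M) + 6/M = J + M + 6/M)
(6941 + a(19, -131))/(-43826 - 11310) = (6941 + (-131 + 19 + 6/19))/(-43826 - 11310) = (6941 + (-131 + 19 + 6*(1/19)))/(-55136) = (6941 + (-131 + 19 + 6/19))*(-1/55136) = (6941 - 2122/19)*(-1/55136) = (129757/19)*(-1/55136) = -129757/1047584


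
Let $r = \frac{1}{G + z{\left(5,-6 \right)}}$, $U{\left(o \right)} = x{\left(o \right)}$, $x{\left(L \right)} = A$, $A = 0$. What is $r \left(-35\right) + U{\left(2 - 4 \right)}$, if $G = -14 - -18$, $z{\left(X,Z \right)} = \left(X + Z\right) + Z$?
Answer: $\frac{35}{3} \approx 11.667$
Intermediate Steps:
$x{\left(L \right)} = 0$
$z{\left(X,Z \right)} = X + 2 Z$
$G = 4$ ($G = -14 + 18 = 4$)
$U{\left(o \right)} = 0$
$r = - \frac{1}{3}$ ($r = \frac{1}{4 + \left(5 + 2 \left(-6\right)\right)} = \frac{1}{4 + \left(5 - 12\right)} = \frac{1}{4 - 7} = \frac{1}{-3} = - \frac{1}{3} \approx -0.33333$)
$r \left(-35\right) + U{\left(2 - 4 \right)} = \left(- \frac{1}{3}\right) \left(-35\right) + 0 = \frac{35}{3} + 0 = \frac{35}{3}$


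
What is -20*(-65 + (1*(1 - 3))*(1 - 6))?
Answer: 1100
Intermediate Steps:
-20*(-65 + (1*(1 - 3))*(1 - 6)) = -20*(-65 + (1*(-2))*(-5)) = -20*(-65 - 2*(-5)) = -20*(-65 + 10) = -20*(-55) = 1100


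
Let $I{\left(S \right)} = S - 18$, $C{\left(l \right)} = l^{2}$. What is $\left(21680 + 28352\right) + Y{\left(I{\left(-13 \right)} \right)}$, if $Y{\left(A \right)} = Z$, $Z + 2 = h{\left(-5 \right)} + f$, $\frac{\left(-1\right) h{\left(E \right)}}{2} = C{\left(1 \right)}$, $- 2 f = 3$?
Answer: $\frac{100053}{2} \approx 50027.0$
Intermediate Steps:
$f = - \frac{3}{2}$ ($f = \left(- \frac{1}{2}\right) 3 = - \frac{3}{2} \approx -1.5$)
$h{\left(E \right)} = -2$ ($h{\left(E \right)} = - 2 \cdot 1^{2} = \left(-2\right) 1 = -2$)
$I{\left(S \right)} = -18 + S$ ($I{\left(S \right)} = S - 18 = -18 + S$)
$Z = - \frac{11}{2}$ ($Z = -2 - \frac{7}{2} = - \frac{11}{2} \approx -5.5$)
$Y{\left(A \right)} = - \frac{11}{2}$
$\left(21680 + 28352\right) + Y{\left(I{\left(-13 \right)} \right)} = \left(21680 + 28352\right) - \frac{11}{2} = 50032 - \frac{11}{2} = \frac{100053}{2}$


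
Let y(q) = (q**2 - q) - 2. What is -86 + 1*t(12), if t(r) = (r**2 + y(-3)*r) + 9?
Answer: 187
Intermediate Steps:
y(q) = -2 + q**2 - q
t(r) = 9 + r**2 + 10*r (t(r) = (r**2 + (-2 + (-3)**2 - 1*(-3))*r) + 9 = (r**2 + (-2 + 9 + 3)*r) + 9 = (r**2 + 10*r) + 9 = 9 + r**2 + 10*r)
-86 + 1*t(12) = -86 + 1*(9 + 12**2 + 10*12) = -86 + 1*(9 + 144 + 120) = -86 + 1*273 = -86 + 273 = 187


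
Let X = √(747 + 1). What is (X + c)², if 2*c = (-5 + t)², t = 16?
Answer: 17633/4 + 242*√187 ≈ 7717.5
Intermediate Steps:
c = 121/2 (c = (-5 + 16)²/2 = (½)*11² = (½)*121 = 121/2 ≈ 60.500)
X = 2*√187 (X = √748 = 2*√187 ≈ 27.350)
(X + c)² = (2*√187 + 121/2)² = (121/2 + 2*√187)²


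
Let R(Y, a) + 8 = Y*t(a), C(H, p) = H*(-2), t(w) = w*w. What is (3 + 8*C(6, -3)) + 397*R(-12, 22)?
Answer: -2309045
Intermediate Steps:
t(w) = w²
C(H, p) = -2*H
R(Y, a) = -8 + Y*a²
(3 + 8*C(6, -3)) + 397*R(-12, 22) = (3 + 8*(-2*6)) + 397*(-8 - 12*22²) = (3 + 8*(-12)) + 397*(-8 - 12*484) = (3 - 96) + 397*(-8 - 5808) = -93 + 397*(-5816) = -93 - 2308952 = -2309045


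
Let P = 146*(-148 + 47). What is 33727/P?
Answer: -33727/14746 ≈ -2.2872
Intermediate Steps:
P = -14746 (P = 146*(-101) = -14746)
33727/P = 33727/(-14746) = 33727*(-1/14746) = -33727/14746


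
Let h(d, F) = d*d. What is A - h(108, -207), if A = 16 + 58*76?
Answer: -7240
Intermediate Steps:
h(d, F) = d**2
A = 4424 (A = 16 + 4408 = 4424)
A - h(108, -207) = 4424 - 1*108**2 = 4424 - 1*11664 = 4424 - 11664 = -7240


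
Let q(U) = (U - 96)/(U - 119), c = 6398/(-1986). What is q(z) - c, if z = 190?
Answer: 320471/70503 ≈ 4.5455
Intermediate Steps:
c = -3199/993 (c = 6398*(-1/1986) = -3199/993 ≈ -3.2215)
q(U) = (-96 + U)/(-119 + U)
q(z) - c = (-96 + 190)/(-119 + 190) - 1*(-3199/993) = 94/71 + 3199/993 = 320471/70503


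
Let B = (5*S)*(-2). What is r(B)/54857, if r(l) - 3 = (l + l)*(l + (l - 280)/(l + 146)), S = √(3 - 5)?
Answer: -726021/98358601 + 67800*I*√2/98358601 ≈ -0.0073814 + 0.00097484*I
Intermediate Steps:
S = I*√2 (S = √(-2) = I*√2 ≈ 1.4142*I)
B = -10*I*√2 (B = (5*(I*√2))*(-2) = (5*I*√2)*(-2) = -10*I*√2 ≈ -14.142*I)
r(l) = 3 + 2*l*(l + (-280 + l)/(146 + l)) (r(l) = 3 + (l + l)*(l + (l - 280)/(l + 146)) = 3 + (2*l)*(l + (-280 + l)/(146 + l)) = 3 + 2*l*(l + (-280 + l)/(146 + l)))
r(B)/54857 = ((438 - (-5570)*I*√2 + 2*(-10*I*√2)³ + 294*(-10*I*√2)²)/(146 - 10*I*√2))/54857 = ((438 + 5570*I*√2 + 2*(2000*I*√2) + 294*(-200))/(146 - 10*I*√2))*(1/54857) = ((438 + 5570*I*√2 + 4000*I*√2 - 58800)/(146 - 10*I*√2))*(1/54857) = ((-58362 + 9570*I*√2)/(146 - 10*I*√2))*(1/54857) = (-58362 + 9570*I*√2)/(54857*(146 - 10*I*√2))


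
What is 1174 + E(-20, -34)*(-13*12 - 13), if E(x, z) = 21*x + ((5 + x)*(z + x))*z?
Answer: 4726414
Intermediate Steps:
E(x, z) = 21*x + z*(5 + x)*(x + z) (E(x, z) = 21*x + ((5 + x)*(x + z))*z = 21*x + z*(5 + x)*(x + z))
1174 + E(-20, -34)*(-13*12 - 13) = 1174 + (5*(-34)² + 21*(-20) - 20*(-34)² - 34*(-20)² + 5*(-20)*(-34))*(-13*12 - 13) = 1174 + (5*1156 - 420 - 20*1156 - 34*400 + 3400)*(-156 - 13) = 1174 + (5780 - 420 - 23120 - 13600 + 3400)*(-169) = 1174 - 27960*(-169) = 1174 + 4725240 = 4726414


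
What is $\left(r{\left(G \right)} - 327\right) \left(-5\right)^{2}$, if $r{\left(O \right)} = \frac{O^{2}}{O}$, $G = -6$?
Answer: $-8325$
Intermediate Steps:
$r{\left(O \right)} = O$
$\left(r{\left(G \right)} - 327\right) \left(-5\right)^{2} = \left(-6 - 327\right) \left(-5\right)^{2} = \left(-333\right) 25 = -8325$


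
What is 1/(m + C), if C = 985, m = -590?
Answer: 1/395 ≈ 0.0025316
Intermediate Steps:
1/(m + C) = 1/(-590 + 985) = 1/395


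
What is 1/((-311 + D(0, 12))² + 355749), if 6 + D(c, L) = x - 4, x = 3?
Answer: 1/456873 ≈ 2.1888e-6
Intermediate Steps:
D(c, L) = -7 (D(c, L) = -6 + (3 - 4) = -6 - 1 = -7)
1/((-311 + D(0, 12))² + 355749) = 1/((-311 - 7)² + 355749) = 1/((-318)² + 355749) = 1/(101124 + 355749) = 1/456873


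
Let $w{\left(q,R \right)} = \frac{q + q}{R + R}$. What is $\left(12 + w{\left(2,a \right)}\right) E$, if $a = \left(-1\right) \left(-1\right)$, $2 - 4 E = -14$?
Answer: $56$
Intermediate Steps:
$E = 4$ ($E = \frac{1}{2} - - \frac{7}{2} = \frac{1}{2} + \frac{7}{2} = 4$)
$a = 1$
$w{\left(q,R \right)} = \frac{q}{R}$ ($w{\left(q,R \right)} = \frac{2 q}{2 R} = 2 q \frac{1}{2 R} = \frac{q}{R}$)
$\left(12 + w{\left(2,a \right)}\right) E = \left(12 + \frac{2}{1}\right) 4 = \left(12 + 2 \cdot 1\right) 4 = \left(12 + 2\right) 4 = 14 \cdot 4 = 56$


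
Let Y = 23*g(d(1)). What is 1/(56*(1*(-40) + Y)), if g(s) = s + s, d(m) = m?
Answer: 1/336 ≈ 0.0029762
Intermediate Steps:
g(s) = 2*s
Y = 46 (Y = 23*(2*1) = 23*2 = 46)
1/(56*(1*(-40) + Y)) = 1/(56*(1*(-40) + 46)) = 1/(56*(-40 + 46)) = 1/(56*6) = 1/336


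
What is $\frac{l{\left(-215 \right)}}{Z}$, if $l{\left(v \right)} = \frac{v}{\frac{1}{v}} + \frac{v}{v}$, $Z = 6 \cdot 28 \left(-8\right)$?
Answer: $- \frac{23113}{672} \approx -34.394$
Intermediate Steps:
$Z = -1344$ ($Z = 168 \left(-8\right) = -1344$)
$l{\left(v \right)} = 1 + v^{2}$ ($l{\left(v \right)} = v v + 1 = v^{2} + 1 = 1 + v^{2}$)
$\frac{l{\left(-215 \right)}}{Z} = \frac{1 + \left(-215\right)^{2}}{-1344} = \left(1 + 46225\right) \left(- \frac{1}{1344}\right) = 46226 \left(- \frac{1}{1344}\right) = - \frac{23113}{672}$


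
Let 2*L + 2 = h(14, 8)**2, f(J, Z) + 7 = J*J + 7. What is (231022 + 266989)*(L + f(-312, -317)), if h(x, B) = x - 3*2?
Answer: 48493821125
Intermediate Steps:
h(x, B) = -6 + x (h(x, B) = x - 6 = -6 + x)
f(J, Z) = J**2 (f(J, Z) = -7 + (J*J + 7) = -7 + (J**2 + 7) = -7 + (7 + J**2) = J**2)
L = 31 (L = -1 + (-6 + 14)**2/2 = -1 + (1/2)*8**2 = -1 + (1/2)*64 = -1 + 32 = 31)
(231022 + 266989)*(L + f(-312, -317)) = (231022 + 266989)*(31 + (-312)**2) = 498011*(31 + 97344) = 498011*97375 = 48493821125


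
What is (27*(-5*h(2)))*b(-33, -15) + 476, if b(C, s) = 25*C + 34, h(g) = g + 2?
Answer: 427616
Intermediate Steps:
h(g) = 2 + g
b(C, s) = 34 + 25*C
(27*(-5*h(2)))*b(-33, -15) + 476 = (27*(-5*(2 + 2)))*(34 + 25*(-33)) + 476 = (27*(-5*4))*(34 - 825) + 476 = (27*(-20))*(-791) + 476 = -540*(-791) + 476 = 427140 + 476 = 427616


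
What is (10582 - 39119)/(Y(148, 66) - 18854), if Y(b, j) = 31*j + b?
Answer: 28537/16660 ≈ 1.7129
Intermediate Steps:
Y(b, j) = b + 31*j
(10582 - 39119)/(Y(148, 66) - 18854) = (10582 - 39119)/((148 + 31*66) - 18854) = -28537/((148 + 2046) - 18854) = -28537/(2194 - 18854) = -28537/(-16660) = -28537*(-1/16660) = 28537/16660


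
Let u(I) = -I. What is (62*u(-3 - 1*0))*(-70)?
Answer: -13020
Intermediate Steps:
(62*u(-3 - 1*0))*(-70) = (62*(-(-3 - 1*0)))*(-70) = (62*(-(-3 + 0)))*(-70) = (62*(-1*(-3)))*(-70) = (62*3)*(-70) = 186*(-70) = -13020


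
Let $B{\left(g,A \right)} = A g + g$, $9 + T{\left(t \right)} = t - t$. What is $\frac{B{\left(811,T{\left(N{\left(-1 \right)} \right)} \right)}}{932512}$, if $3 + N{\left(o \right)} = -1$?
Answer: $- \frac{811}{116564} \approx -0.0069576$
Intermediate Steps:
$N{\left(o \right)} = -4$ ($N{\left(o \right)} = -3 - 1 = -4$)
$T{\left(t \right)} = -9$ ($T{\left(t \right)} = -9 + \left(t - t\right) = -9 + 0 = -9$)
$B{\left(g,A \right)} = g + A g$
$\frac{B{\left(811,T{\left(N{\left(-1 \right)} \right)} \right)}}{932512} = \frac{811 \left(1 - 9\right)}{932512} = 811 \left(-8\right) \frac{1}{932512} = \left(-6488\right) \frac{1}{932512} = - \frac{811}{116564}$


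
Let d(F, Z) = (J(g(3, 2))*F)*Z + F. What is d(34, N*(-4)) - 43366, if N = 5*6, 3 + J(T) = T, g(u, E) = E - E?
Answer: -31092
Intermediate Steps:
g(u, E) = 0
J(T) = -3 + T
N = 30
d(F, Z) = F - 3*F*Z (d(F, Z) = ((-3 + 0)*F)*Z + F = (-3*F)*Z + F = -3*F*Z + F = F - 3*F*Z)
d(34, N*(-4)) - 43366 = 34*(1 - 90*(-4)) - 43366 = 34*(1 - 3*(-120)) - 43366 = 34*(1 + 360) - 43366 = 34*361 - 43366 = 12274 - 43366 = -31092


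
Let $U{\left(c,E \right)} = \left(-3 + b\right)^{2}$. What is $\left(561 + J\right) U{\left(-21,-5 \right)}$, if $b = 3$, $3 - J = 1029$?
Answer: $0$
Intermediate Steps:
$J = -1026$ ($J = 3 - 1029 = -1026$)
$U{\left(c,E \right)} = 0$ ($U{\left(c,E \right)} = \left(-3 + 3\right)^{2} = 0^{2} = 0$)
$\left(561 + J\right) U{\left(-21,-5 \right)} = \left(561 - 1026\right) 0 = \left(-465\right) 0 = 0$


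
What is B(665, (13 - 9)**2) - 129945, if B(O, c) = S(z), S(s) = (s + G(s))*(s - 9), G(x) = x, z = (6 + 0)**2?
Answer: -128001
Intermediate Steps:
z = 36 (z = 6**2 = 36)
S(s) = 2*s*(-9 + s) (S(s) = (s + s)*(s - 9) = (2*s)*(-9 + s) = 2*s*(-9 + s))
B(O, c) = 1944 (B(O, c) = 2*36*(-9 + 36) = 2*36*27 = 1944)
B(665, (13 - 9)**2) - 129945 = 1944 - 129945 = -128001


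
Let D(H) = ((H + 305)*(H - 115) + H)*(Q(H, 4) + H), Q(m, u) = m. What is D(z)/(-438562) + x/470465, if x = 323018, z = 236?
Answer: -7223489118722/103164035665 ≈ -70.019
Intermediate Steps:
D(H) = 2*H*(H + (-115 + H)*(305 + H)) (D(H) = ((H + 305)*(H - 115) + H)*(H + H) = ((305 + H)*(-115 + H) + H)*(2*H) = ((-115 + H)*(305 + H) + H)*(2*H) = (H + (-115 + H)*(305 + H))*(2*H) = 2*H*(H + (-115 + H)*(305 + H)))
D(z)/(-438562) + x/470465 = (2*236*(-35075 + 236² + 191*236))/(-438562) + 323018/470465 = (2*236*(-35075 + 55696 + 45076))*(-1/438562) + 323018*(1/470465) = (2*236*65697)*(-1/438562) + 323018/470465 = 31008984*(-1/438562) + 323018/470465 = -15504492/219281 + 323018/470465 = -7223489118722/103164035665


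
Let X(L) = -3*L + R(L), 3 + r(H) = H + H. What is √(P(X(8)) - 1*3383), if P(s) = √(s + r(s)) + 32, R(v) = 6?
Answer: √(-3351 + I*√57) ≈ 0.06521 + 57.888*I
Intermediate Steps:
r(H) = -3 + 2*H (r(H) = -3 + (H + H) = -3 + 2*H)
X(L) = 6 - 3*L (X(L) = -3*L + 6 = 6 - 3*L)
P(s) = 32 + √(-3 + 3*s) (P(s) = √(s + (-3 + 2*s)) + 32 = √(-3 + 3*s) + 32 = 32 + √(-3 + 3*s))
√(P(X(8)) - 1*3383) = √((32 + √(-3 + 3*(6 - 3*8))) - 1*3383) = √((32 + √(-3 + 3*(6 - 24))) - 3383) = √((32 + √(-3 + 3*(-18))) - 3383) = √((32 + √(-3 - 54)) - 3383) = √((32 + √(-57)) - 3383) = √((32 + I*√57) - 3383) = √(-3351 + I*√57)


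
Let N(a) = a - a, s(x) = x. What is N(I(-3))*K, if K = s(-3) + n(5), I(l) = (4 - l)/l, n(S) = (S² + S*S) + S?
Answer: 0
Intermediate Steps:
n(S) = S + 2*S² (n(S) = (S² + S²) + S = 2*S² + S = S + 2*S²)
I(l) = (4 - l)/l
N(a) = 0
K = 52 (K = -3 + 5*(1 + 2*5) = -3 + 5*(1 + 10) = -3 + 5*11 = -3 + 55 = 52)
N(I(-3))*K = 0*52 = 0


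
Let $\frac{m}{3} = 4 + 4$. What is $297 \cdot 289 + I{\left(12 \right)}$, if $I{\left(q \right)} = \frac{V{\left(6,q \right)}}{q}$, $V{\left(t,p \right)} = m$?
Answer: $85835$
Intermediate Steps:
$m = 24$ ($m = 3 \left(4 + 4\right) = 3 \cdot 8 = 24$)
$V{\left(t,p \right)} = 24$
$I{\left(q \right)} = \frac{24}{q}$
$297 \cdot 289 + I{\left(12 \right)} = 297 \cdot 289 + \frac{24}{12} = 85833 + 24 \cdot \frac{1}{12} = 85833 + 2 = 85835$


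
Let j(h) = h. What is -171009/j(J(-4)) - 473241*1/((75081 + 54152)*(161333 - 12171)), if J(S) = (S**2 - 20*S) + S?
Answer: -1648240576489443/886726026316 ≈ -1858.8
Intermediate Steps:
J(S) = S**2 - 19*S
-171009/j(J(-4)) - 473241*1/((75081 + 54152)*(161333 - 12171)) = -171009*(-1/(4*(-19 - 4))) - 473241*1/((75081 + 54152)*(161333 - 12171)) = -171009/((-4*(-23))) - 473241/(129233*149162) = -171009/92 - 473241/19276652746 = -1648240576489443/886726026316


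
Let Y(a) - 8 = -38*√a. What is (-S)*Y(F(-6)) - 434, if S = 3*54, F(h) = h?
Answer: -1730 + 6156*I*√6 ≈ -1730.0 + 15079.0*I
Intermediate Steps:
S = 162
Y(a) = 8 - 38*√a
(-S)*Y(F(-6)) - 434 = (-1*162)*(8 - 38*I*√6) - 434 = -162*(8 - 38*I*√6) - 434 = (-1296 + 6156*I*√6) - 434 = -1730 + 6156*I*√6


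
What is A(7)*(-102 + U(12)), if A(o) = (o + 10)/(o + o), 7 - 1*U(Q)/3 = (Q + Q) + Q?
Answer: -459/2 ≈ -229.50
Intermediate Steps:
U(Q) = 21 - 9*Q (U(Q) = 21 - 3*((Q + Q) + Q) = 21 - 3*(2*Q + Q) = 21 - 9*Q)
A(o) = (10 + o)/(2*o) (A(o) = (10 + o)/((2*o)) = (10 + o)*(1/(2*o)) = (10 + o)/(2*o))
A(7)*(-102 + U(12)) = ((½)*(10 + 7)/7)*(-102 + (21 - 9*12)) = ((½)*(⅐)*17)*(-102 + (21 - 108)) = 17*(-102 - 87)/14 = (17/14)*(-189) = -459/2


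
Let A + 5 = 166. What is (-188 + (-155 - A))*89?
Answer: -44856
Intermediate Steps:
A = 161 (A = -5 + 166 = 161)
(-188 + (-155 - A))*89 = (-188 + (-155 - 1*161))*89 = (-188 + (-155 - 161))*89 = (-188 - 316)*89 = -504*89 = -44856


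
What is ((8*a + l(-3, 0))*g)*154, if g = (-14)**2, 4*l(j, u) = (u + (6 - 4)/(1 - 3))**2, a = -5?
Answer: -1199814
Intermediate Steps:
l(j, u) = (-1 + u)**2/4 (l(j, u) = (u + (6 - 4)/(1 - 3))**2/4 = (u + 2/(-2))**2/4 = (u + 2*(-1/2))**2/4 = (u - 1)**2/4 = (-1 + u)**2/4)
g = 196
((8*a + l(-3, 0))*g)*154 = ((8*(-5) + (-1 + 0)**2/4)*196)*154 = ((-40 + (1/4)*(-1)**2)*196)*154 = ((-40 + (1/4)*1)*196)*154 = ((-40 + 1/4)*196)*154 = -159/4*196*154 = -7791*154 = -1199814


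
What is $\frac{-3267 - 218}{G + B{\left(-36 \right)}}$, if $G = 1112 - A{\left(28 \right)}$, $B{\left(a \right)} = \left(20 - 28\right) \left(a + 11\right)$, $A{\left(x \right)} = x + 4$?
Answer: $- \frac{697}{256} \approx -2.7227$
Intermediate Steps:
$A{\left(x \right)} = 4 + x$
$B{\left(a \right)} = -88 - 8 a$ ($B{\left(a \right)} = - 8 \left(11 + a\right) = -88 - 8 a$)
$G = 1080$ ($G = 1112 - \left(4 + 28\right) = 1112 - 32 = 1080$)
$\frac{-3267 - 218}{G + B{\left(-36 \right)}} = \frac{-3267 - 218}{1080 - -200} = - \frac{3485}{1080 + \left(-88 + 288\right)} = - \frac{3485}{1080 + 200} = - \frac{3485}{1280} = \left(-3485\right) \frac{1}{1280} = - \frac{697}{256}$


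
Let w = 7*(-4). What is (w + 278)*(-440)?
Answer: -110000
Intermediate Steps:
w = -28
(w + 278)*(-440) = (-28 + 278)*(-440) = 250*(-440) = -110000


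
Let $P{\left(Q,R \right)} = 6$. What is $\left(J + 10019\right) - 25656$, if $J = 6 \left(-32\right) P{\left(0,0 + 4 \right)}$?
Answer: $-16789$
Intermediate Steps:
$J = -1152$ ($J = 6 \left(-32\right) 6 = \left(-192\right) 6 = -1152$)
$\left(J + 10019\right) - 25656 = \left(-1152 + 10019\right) - 25656 = 8867 - 25656 = -16789$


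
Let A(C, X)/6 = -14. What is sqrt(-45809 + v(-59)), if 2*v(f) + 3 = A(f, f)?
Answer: I*sqrt(183410)/2 ≈ 214.13*I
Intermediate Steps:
A(C, X) = -84 (A(C, X) = 6*(-14) = -84)
v(f) = -87/2 (v(f) = -3/2 + (1/2)*(-84) = -3/2 - 42 = -87/2)
sqrt(-45809 + v(-59)) = sqrt(-45809 - 87/2) = sqrt(-91705/2) = I*sqrt(183410)/2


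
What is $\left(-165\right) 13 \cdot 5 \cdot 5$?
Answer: $-53625$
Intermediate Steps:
$\left(-165\right) 13 \cdot 5 \cdot 5 = \left(-2145\right) 25 = -53625$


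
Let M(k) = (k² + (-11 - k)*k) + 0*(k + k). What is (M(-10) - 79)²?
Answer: 961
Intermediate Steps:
M(k) = k² + k*(-11 - k) (M(k) = (k² + k*(-11 - k)) + 0*(2*k) = (k² + k*(-11 - k)) + 0 = k² + k*(-11 - k))
(M(-10) - 79)² = (-11*(-10) - 79)² = (110 - 79)² = 31² = 961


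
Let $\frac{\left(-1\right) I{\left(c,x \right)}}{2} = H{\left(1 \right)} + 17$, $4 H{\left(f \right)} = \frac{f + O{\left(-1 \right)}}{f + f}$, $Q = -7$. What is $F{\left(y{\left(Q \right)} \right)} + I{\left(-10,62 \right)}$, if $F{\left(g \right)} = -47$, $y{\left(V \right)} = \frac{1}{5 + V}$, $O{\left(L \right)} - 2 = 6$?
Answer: $- \frac{333}{4} \approx -83.25$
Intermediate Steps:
$O{\left(L \right)} = 8$ ($O{\left(L \right)} = 2 + 6 = 8$)
$H{\left(f \right)} = \frac{8 + f}{8 f}$ ($H{\left(f \right)} = \frac{\left(f + 8\right) \frac{1}{f + f}}{4} = \frac{\left(8 + f\right) \frac{1}{2 f}}{4} = \frac{\frac{1}{2} \frac{1}{f} \left(8 + f\right)}{4} = \frac{8 + f}{8 f}$)
$I{\left(c,x \right)} = - \frac{145}{4}$ ($I{\left(c,x \right)} = - 2 \left(\frac{8 + 1}{8 \cdot 1} + 17\right) = - 2 \left(\frac{1}{8} \cdot 1 \cdot 9 + 17\right) = - 2 \left(\frac{9}{8} + 17\right) = \left(-2\right) \frac{145}{8} = - \frac{145}{4}$)
$F{\left(y{\left(Q \right)} \right)} + I{\left(-10,62 \right)} = -47 - \frac{145}{4} = - \frac{333}{4}$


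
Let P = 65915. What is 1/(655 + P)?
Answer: 1/66570 ≈ 1.5022e-5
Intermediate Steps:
1/(655 + P) = 1/(655 + 65915) = 1/66570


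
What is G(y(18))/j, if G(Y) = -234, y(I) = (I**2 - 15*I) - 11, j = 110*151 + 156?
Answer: -117/8383 ≈ -0.013957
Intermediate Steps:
j = 16766 (j = 16610 + 156 = 16766)
y(I) = -11 + I**2 - 15*I
G(y(18))/j = -234/16766 = -234*1/16766 = -117/8383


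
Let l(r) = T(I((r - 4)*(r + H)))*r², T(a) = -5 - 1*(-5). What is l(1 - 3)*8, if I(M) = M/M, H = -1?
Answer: 0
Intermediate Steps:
I(M) = 1
T(a) = 0 (T(a) = -5 + 5 = 0)
l(r) = 0 (l(r) = 0*r² = 0)
l(1 - 3)*8 = 0*8 = 0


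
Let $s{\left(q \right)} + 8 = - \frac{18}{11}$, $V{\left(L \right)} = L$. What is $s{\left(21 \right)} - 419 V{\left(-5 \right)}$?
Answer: $\frac{22939}{11} \approx 2085.4$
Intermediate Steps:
$s{\left(q \right)} = - \frac{106}{11}$ ($s{\left(q \right)} = -8 - \frac{18}{11} = - \frac{106}{11}$)
$s{\left(21 \right)} - 419 V{\left(-5 \right)} = - \frac{106}{11} - -2095 = - \frac{106}{11} + 2095 = \frac{22939}{11}$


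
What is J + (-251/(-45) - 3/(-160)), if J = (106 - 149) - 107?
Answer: -207941/1440 ≈ -144.40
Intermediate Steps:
J = -150 (J = -43 - 107 = -150)
J + (-251/(-45) - 3/(-160)) = -150 + (-251/(-45) - 3/(-160)) = -150 + (-251*(-1/45) - 3*(-1/160)) = -150 + (251/45 + 3/160) = -150 + 8059/1440 = -207941/1440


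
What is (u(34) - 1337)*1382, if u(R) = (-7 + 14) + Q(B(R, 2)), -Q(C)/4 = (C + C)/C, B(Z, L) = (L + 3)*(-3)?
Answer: -1849116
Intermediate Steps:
B(Z, L) = -9 - 3*L (B(Z, L) = (3 + L)*(-3) = -9 - 3*L)
Q(C) = -8 (Q(C) = -4*(C + C)/C = -4*2*C/C = -4*2 = -8)
u(R) = -1 (u(R) = (-7 + 14) - 8 = 7 - 8 = -1)
(u(34) - 1337)*1382 = (-1 - 1337)*1382 = -1338*1382 = -1849116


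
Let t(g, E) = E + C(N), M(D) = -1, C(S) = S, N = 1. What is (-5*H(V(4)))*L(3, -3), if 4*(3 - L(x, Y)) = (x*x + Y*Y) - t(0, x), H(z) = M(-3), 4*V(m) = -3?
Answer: -5/2 ≈ -2.5000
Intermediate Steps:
V(m) = -¾ (V(m) = (¼)*(-3) = -¾)
H(z) = -1
t(g, E) = 1 + E (t(g, E) = E + 1 = 1 + E)
L(x, Y) = 13/4 - Y²/4 - x²/4 + x/4 (L(x, Y) = 3 - ((x*x + Y*Y) - (1 + x))/4 = 3 - ((x² + Y²) + (-1 - x))/4 = 3 - ((Y² + x²) + (-1 - x))/4 = 3 - (-1 + Y² + x² - x)/4 = 3 + (¼ - Y²/4 - x²/4 + x/4) = 13/4 - Y²/4 - x²/4 + x/4)
(-5*H(V(4)))*L(3, -3) = (-5*(-1))*(13/4 - ¼*(-3)² - ¼*3² + (¼)*3) = 5*(13/4 - ¼*9 - ¼*9 + ¾) = 5*(13/4 - 9/4 - 9/4 + ¾) = 5*(-½) = -5/2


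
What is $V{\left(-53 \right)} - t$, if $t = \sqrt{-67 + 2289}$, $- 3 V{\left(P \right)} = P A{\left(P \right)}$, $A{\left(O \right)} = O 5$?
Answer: $- \frac{14045}{3} - \sqrt{2222} \approx -4728.8$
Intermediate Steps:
$A{\left(O \right)} = 5 O$
$V{\left(P \right)} = - \frac{5 P^{2}}{3}$ ($V{\left(P \right)} = - \frac{P 5 P}{3} = - \frac{5 P^{2}}{3}$)
$t = \sqrt{2222} \approx 47.138$
$V{\left(-53 \right)} - t = - \frac{5 \left(-53\right)^{2}}{3} - \sqrt{2222} = \left(- \frac{5}{3}\right) 2809 - \sqrt{2222} = - \frac{14045}{3} - \sqrt{2222}$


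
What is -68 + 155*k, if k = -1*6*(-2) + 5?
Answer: 2567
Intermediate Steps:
k = 17 (k = -6*(-2) + 5 = 12 + 5 = 17)
-68 + 155*k = -68 + 155*17 = -68 + 2635 = 2567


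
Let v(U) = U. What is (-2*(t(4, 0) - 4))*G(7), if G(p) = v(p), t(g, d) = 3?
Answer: 14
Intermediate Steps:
G(p) = p
(-2*(t(4, 0) - 4))*G(7) = -2*(3 - 4)*7 = -2*(-1)*7 = 2*7 = 14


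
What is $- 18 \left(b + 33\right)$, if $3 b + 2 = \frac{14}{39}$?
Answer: $- \frac{7594}{13} \approx -584.15$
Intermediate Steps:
$b = - \frac{64}{117}$ ($b = - \frac{2}{3} + \frac{14 \cdot \frac{1}{39}}{3} = - \frac{2}{3} + \frac{1}{3} \cdot \frac{14}{39} = - \frac{2}{3} + \frac{14}{117} = - \frac{64}{117} \approx -0.54701$)
$- 18 \left(b + 33\right) = - 18 \left(- \frac{64}{117} + 33\right) = \left(-18\right) \frac{3797}{117} = - \frac{7594}{13}$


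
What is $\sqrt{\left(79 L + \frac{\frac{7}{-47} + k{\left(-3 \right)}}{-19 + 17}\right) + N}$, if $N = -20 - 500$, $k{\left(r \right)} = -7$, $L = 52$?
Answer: $\frac{18 \sqrt{24487}}{47} \approx 59.93$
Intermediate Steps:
$N = -520$ ($N = -20 - 500 = -520$)
$\sqrt{\left(79 L + \frac{\frac{7}{-47} + k{\left(-3 \right)}}{-19 + 17}\right) + N} = \sqrt{\left(79 \cdot 52 + \frac{\frac{7}{-47} - 7}{-19 + 17}\right) - 520} = \sqrt{\left(4108 + \frac{7 \left(- \frac{1}{47}\right) - 7}{-2}\right) - 520} = \sqrt{\left(4108 + \left(- \frac{7}{47} - 7\right) \left(- \frac{1}{2}\right)\right) - 520} = \sqrt{\left(4108 - - \frac{168}{47}\right) - 520} = \sqrt{\left(4108 + \frac{168}{47}\right) - 520} = \sqrt{\frac{193244}{47} - 520} = \sqrt{\frac{168804}{47}} = \frac{18 \sqrt{24487}}{47}$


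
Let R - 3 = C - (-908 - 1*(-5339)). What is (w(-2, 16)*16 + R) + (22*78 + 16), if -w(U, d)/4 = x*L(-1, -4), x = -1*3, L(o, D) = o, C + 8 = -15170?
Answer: -18066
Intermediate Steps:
C = -15178 (C = -8 - 15170 = -15178)
x = -3
w(U, d) = -12 (w(U, d) = -(-12)*(-1) = -4*3 = -12)
R = -19606 (R = 3 + (-15178 - (-908 - 1*(-5339))) = 3 + (-15178 - (-908 + 5339)) = 3 + (-15178 - 1*4431) = 3 + (-15178 - 4431) = 3 - 19609 = -19606)
(w(-2, 16)*16 + R) + (22*78 + 16) = (-12*16 - 19606) + (22*78 + 16) = (-192 - 19606) + (1716 + 16) = -19798 + 1732 = -18066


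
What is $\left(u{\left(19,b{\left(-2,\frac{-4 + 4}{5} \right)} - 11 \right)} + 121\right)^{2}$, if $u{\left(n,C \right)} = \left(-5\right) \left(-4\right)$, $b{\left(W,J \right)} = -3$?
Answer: $19881$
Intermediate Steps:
$u{\left(n,C \right)} = 20$
$\left(u{\left(19,b{\left(-2,\frac{-4 + 4}{5} \right)} - 11 \right)} + 121\right)^{2} = \left(20 + 121\right)^{2} = 141^{2} = 19881$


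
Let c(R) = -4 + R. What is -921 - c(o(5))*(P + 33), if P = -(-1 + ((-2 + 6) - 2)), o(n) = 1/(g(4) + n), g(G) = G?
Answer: -7169/9 ≈ -796.56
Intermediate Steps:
o(n) = 1/(4 + n)
P = -1 (P = -(-1 + (4 - 2)) = -(-1 + 2) = -1*1 = -1)
-921 - c(o(5))*(P + 33) = -921 - (-4 + 1/(4 + 5))*(-1 + 33) = -921 - (-4 + 1/9)*32 = -921 - (-4 + ⅑)*32 = -921 - (-35)*32/9 = -921 - 1*(-1120/9) = -921 + 1120/9 = -7169/9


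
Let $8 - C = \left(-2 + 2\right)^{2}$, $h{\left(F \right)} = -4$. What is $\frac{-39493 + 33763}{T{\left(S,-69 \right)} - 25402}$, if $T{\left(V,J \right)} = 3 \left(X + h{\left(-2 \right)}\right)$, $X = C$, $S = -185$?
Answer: $\frac{573}{2539} \approx 0.22568$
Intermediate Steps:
$C = 8$ ($C = 8 - \left(-2 + 2\right)^{2} = 8 - 0^{2} = 8 - 0 = 8 + 0 = 8$)
$X = 8$
$T{\left(V,J \right)} = 12$ ($T{\left(V,J \right)} = 3 \left(8 - 4\right) = 3 \cdot 4 = 12$)
$\frac{-39493 + 33763}{T{\left(S,-69 \right)} - 25402} = \frac{-39493 + 33763}{12 - 25402} = - \frac{5730}{-25390} = \left(-5730\right) \left(- \frac{1}{25390}\right) = \frac{573}{2539}$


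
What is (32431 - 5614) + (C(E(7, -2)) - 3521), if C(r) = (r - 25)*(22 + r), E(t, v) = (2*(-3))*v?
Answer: 22854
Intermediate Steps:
E(t, v) = -6*v
C(r) = (-25 + r)*(22 + r)
(32431 - 5614) + (C(E(7, -2)) - 3521) = (32431 - 5614) + ((-550 + (-6*(-2))² - (-18)*(-2)) - 3521) = 26817 + ((-550 + 12² - 3*12) - 3521) = 26817 + ((-550 + 144 - 36) - 3521) = 26817 + (-442 - 3521) = 26817 - 3963 = 22854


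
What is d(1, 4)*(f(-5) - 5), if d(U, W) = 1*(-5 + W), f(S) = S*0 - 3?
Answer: 8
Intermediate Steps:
f(S) = -3 (f(S) = 0 - 3 = -3)
d(U, W) = -5 + W
d(1, 4)*(f(-5) - 5) = (-5 + 4)*(-3 - 5) = -1*(-8) = 8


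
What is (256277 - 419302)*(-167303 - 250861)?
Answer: 68171186100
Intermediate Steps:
(256277 - 419302)*(-167303 - 250861) = -163025*(-418164) = 68171186100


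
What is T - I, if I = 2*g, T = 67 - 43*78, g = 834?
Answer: -4955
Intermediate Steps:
T = -3287 (T = 67 - 3354 = -3287)
I = 1668 (I = 2*834 = 1668)
T - I = -3287 - 1*1668 = -3287 - 1668 = -4955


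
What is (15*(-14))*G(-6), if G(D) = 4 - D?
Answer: -2100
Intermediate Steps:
(15*(-14))*G(-6) = (15*(-14))*(4 - 1*(-6)) = -210*(4 + 6) = -210*10 = -2100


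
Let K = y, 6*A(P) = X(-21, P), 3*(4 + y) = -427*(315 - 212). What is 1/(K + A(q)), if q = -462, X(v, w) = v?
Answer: -6/88007 ≈ -6.8176e-5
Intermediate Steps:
y = -43993/3 (y = -4 + (-427*(315 - 212))/3 = -4 + (-427*103)/3 = -4 + (⅓)*(-43981) = -4 - 43981/3 = -43993/3 ≈ -14664.)
A(P) = -7/2 (A(P) = (⅙)*(-21) = -7/2)
K = -43993/3 ≈ -14664.
1/(K + A(q)) = 1/(-43993/3 - 7/2) = 1/(-88007/6) = -6/88007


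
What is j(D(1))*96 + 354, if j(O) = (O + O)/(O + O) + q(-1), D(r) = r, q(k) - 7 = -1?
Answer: 1026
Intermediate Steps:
q(k) = 6 (q(k) = 7 - 1 = 6)
j(O) = 7 (j(O) = (O + O)/(O + O) + 6 = (2*O)/((2*O)) + 6 = (2*O)*(1/(2*O)) + 6 = 1 + 6 = 7)
j(D(1))*96 + 354 = 7*96 + 354 = 672 + 354 = 1026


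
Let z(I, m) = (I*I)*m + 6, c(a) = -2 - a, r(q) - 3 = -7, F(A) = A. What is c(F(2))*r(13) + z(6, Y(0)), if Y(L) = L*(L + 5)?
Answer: 22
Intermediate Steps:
r(q) = -4 (r(q) = 3 - 7 = -4)
Y(L) = L*(5 + L)
z(I, m) = 6 + m*I**2 (z(I, m) = I**2*m + 6 = m*I**2 + 6 = 6 + m*I**2)
c(F(2))*r(13) + z(6, Y(0)) = (-2 - 1*2)*(-4) + (6 + (0*(5 + 0))*6**2) = (-2 - 2)*(-4) + (6 + (0*5)*36) = -4*(-4) + (6 + 0*36) = 16 + (6 + 0) = 16 + 6 = 22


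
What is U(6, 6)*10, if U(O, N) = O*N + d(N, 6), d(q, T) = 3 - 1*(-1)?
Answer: 400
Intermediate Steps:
d(q, T) = 4 (d(q, T) = 3 + 1 = 4)
U(O, N) = 4 + N*O (U(O, N) = O*N + 4 = N*O + 4 = 4 + N*O)
U(6, 6)*10 = (4 + 6*6)*10 = (4 + 36)*10 = 40*10 = 400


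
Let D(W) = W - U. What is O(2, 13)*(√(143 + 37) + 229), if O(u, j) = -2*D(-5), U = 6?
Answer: 5038 + 132*√5 ≈ 5333.2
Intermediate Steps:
D(W) = -6 + W (D(W) = W - 1*6 = W - 6 = -6 + W)
O(u, j) = 22 (O(u, j) = -2*(-6 - 5) = -2*(-11) = 22)
O(2, 13)*(√(143 + 37) + 229) = 22*(√(143 + 37) + 229) = 22*(√180 + 229) = 22*(6*√5 + 229) = 22*(229 + 6*√5) = 5038 + 132*√5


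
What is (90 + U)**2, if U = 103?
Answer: 37249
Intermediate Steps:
(90 + U)**2 = (90 + 103)**2 = 193**2 = 37249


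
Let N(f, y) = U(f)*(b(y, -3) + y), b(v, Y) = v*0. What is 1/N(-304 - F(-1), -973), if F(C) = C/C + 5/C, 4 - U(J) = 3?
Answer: -1/973 ≈ -0.0010277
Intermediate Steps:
U(J) = 1 (U(J) = 4 - 1*3 = 4 - 3 = 1)
F(C) = 1 + 5/C
b(v, Y) = 0
N(f, y) = y (N(f, y) = 1*(0 + y) = 1*y = y)
1/N(-304 - F(-1), -973) = 1/(-973) = -1/973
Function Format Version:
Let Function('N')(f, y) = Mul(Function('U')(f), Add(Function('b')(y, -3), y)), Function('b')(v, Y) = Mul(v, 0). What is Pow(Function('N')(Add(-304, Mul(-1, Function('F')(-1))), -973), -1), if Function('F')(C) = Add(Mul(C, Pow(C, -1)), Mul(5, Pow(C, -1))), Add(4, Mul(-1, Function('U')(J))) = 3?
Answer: Rational(-1, 973) ≈ -0.0010277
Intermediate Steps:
Function('U')(J) = 1 (Function('U')(J) = Add(4, Mul(-1, 3)) = Add(4, -3) = 1)
Function('F')(C) = Add(1, Mul(5, Pow(C, -1)))
Function('b')(v, Y) = 0
Function('N')(f, y) = y (Function('N')(f, y) = Mul(1, Add(0, y)) = Mul(1, y) = y)
Pow(Function('N')(Add(-304, Mul(-1, Function('F')(-1))), -973), -1) = Pow(-973, -1) = Rational(-1, 973)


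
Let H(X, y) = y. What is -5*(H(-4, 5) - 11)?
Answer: 30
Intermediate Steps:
-5*(H(-4, 5) - 11) = -5*(5 - 11) = -5*(-6) = 30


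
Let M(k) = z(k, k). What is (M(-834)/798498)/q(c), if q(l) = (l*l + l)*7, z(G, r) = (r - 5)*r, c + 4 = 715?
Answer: 116621/471596112792 ≈ 2.4729e-7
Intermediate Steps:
c = 711 (c = -4 + 715 = 711)
z(G, r) = r*(-5 + r) (z(G, r) = (-5 + r)*r = r*(-5 + r))
M(k) = k*(-5 + k)
q(l) = 7*l + 7*l**2 (q(l) = (l**2 + l)*7 = (l + l**2)*7 = 7*l + 7*l**2)
(M(-834)/798498)/q(c) = (-834*(-5 - 834)/798498)/((7*711*(1 + 711))) = (-834*(-839)*(1/798498))/((7*711*712)) = (699726*(1/798498))/3543624 = (116621/133083)*(1/3543624) = 116621/471596112792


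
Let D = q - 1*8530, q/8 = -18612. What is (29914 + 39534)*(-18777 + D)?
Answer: -12236945944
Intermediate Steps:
q = -148896 (q = 8*(-18612) = -148896)
D = -157426 (D = -148896 - 1*8530 = -148896 - 8530 = -157426)
(29914 + 39534)*(-18777 + D) = (29914 + 39534)*(-18777 - 157426) = 69448*(-176203) = -12236945944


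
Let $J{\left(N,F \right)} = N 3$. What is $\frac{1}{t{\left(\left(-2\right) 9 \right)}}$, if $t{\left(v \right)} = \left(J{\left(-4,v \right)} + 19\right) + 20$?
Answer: $\frac{1}{27} \approx 0.037037$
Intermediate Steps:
$J{\left(N,F \right)} = 3 N$
$t{\left(v \right)} = 27$ ($t{\left(v \right)} = \left(3 \left(-4\right) + 19\right) + 20 = \left(-12 + 19\right) + 20 = 7 + 20 = 27$)
$\frac{1}{t{\left(\left(-2\right) 9 \right)}} = \frac{1}{27}$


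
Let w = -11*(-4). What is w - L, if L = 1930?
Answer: -1886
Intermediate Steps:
w = 44 (w = -1*(-44) = 44)
w - L = 44 - 1*1930 = 44 - 1930 = -1886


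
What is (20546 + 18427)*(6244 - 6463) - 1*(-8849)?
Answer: -8526238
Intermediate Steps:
(20546 + 18427)*(6244 - 6463) - 1*(-8849) = 38973*(-219) + 8849 = -8535087 + 8849 = -8526238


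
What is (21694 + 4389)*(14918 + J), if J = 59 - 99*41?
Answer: 284774194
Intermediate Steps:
J = -4000 (J = 59 - 4059 = -4000)
(21694 + 4389)*(14918 + J) = (21694 + 4389)*(14918 - 4000) = 26083*10918 = 284774194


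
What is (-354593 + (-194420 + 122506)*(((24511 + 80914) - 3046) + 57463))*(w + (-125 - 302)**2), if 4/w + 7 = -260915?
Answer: -273435060900670827727/130461 ≈ -2.0959e+15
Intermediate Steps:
w = -2/130461 (w = 4/(-7 - 260915) = 4/(-260922) = 4*(-1/260922) = -2/130461 ≈ -1.5330e-5)
(-354593 + (-194420 + 122506)*(((24511 + 80914) - 3046) + 57463))*(w + (-125 - 302)**2) = (-354593 + (-194420 + 122506)*(((24511 + 80914) - 3046) + 57463))*(-2/130461 + (-125 - 302)**2) = (-354593 - 71914*((105425 - 3046) + 57463))*(-2/130461 + (-427)**2) = (-354593 - 71914*(102379 + 57463))*(-2/130461 + 182329) = (-354593 - 71914*159842)*(23786823667/130461) = (-354593 - 11494877588)*(23786823667/130461) = -11495232181*23786823667/130461 = -273435060900670827727/130461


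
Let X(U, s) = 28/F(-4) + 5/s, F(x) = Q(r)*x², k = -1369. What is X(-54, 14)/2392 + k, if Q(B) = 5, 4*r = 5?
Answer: -458450621/334880 ≈ -1369.0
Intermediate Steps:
r = 5/4 (r = (¼)*5 = 5/4 ≈ 1.2500)
F(x) = 5*x²
X(U, s) = 7/20 + 5/s (X(U, s) = 28/((5*(-4)²)) + 5/s = 28/((5*16)) + 5/s = 28/80 + 5/s = 28*(1/80) + 5/s = 7/20 + 5/s)
X(-54, 14)/2392 + k = (7/20 + 5/14)/2392 - 1369 = (7/20 + 5*(1/14))*(1/2392) - 1369 = (7/20 + 5/14)*(1/2392) - 1369 = (99/140)*(1/2392) - 1369 = 99/334880 - 1369 = -458450621/334880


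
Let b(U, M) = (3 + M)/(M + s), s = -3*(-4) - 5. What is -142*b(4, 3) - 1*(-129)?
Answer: 219/5 ≈ 43.800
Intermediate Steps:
s = 7 (s = 12 - 5 = 7)
b(U, M) = (3 + M)/(7 + M) (b(U, M) = (3 + M)/(M + 7) = (3 + M)/(7 + M))
-142*b(4, 3) - 1*(-129) = -142*(3 + 3)/(7 + 3) - 1*(-129) = -142*6/10 + 129 = -71*6/5 + 129 = -142*⅗ + 129 = -426/5 + 129 = 219/5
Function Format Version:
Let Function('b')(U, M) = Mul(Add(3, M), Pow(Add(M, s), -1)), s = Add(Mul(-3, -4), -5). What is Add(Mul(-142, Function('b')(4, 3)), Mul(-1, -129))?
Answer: Rational(219, 5) ≈ 43.800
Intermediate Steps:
s = 7 (s = Add(12, -5) = 7)
Function('b')(U, M) = Mul(Pow(Add(7, M), -1), Add(3, M)) (Function('b')(U, M) = Mul(Add(3, M), Pow(Add(M, 7), -1)) = Mul(Add(3, M), Pow(Add(7, M), -1)) = Mul(Pow(Add(7, M), -1), Add(3, M)))
Add(Mul(-142, Function('b')(4, 3)), Mul(-1, -129)) = Add(Mul(-142, Mul(Pow(Add(7, 3), -1), Add(3, 3))), Mul(-1, -129)) = Add(Mul(-142, Mul(Pow(10, -1), 6)), 129) = Add(Mul(-142, Mul(Rational(1, 10), 6)), 129) = Add(Mul(-142, Rational(3, 5)), 129) = Add(Rational(-426, 5), 129) = Rational(219, 5)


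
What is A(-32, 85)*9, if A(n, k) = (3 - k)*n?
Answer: 23616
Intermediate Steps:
A(n, k) = n*(3 - k)
A(-32, 85)*9 = -32*(3 - 1*85)*9 = -32*(3 - 85)*9 = -32*(-82)*9 = 2624*9 = 23616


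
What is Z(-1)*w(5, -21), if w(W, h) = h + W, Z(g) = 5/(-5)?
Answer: 16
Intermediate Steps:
Z(g) = -1 (Z(g) = 5*(-⅕) = -1)
w(W, h) = W + h
Z(-1)*w(5, -21) = -(5 - 21) = -1*(-16) = 16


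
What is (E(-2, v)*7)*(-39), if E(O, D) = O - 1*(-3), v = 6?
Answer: -273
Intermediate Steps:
E(O, D) = 3 + O (E(O, D) = O + 3 = 3 + O)
(E(-2, v)*7)*(-39) = ((3 - 2)*7)*(-39) = (1*7)*(-39) = 7*(-39) = -273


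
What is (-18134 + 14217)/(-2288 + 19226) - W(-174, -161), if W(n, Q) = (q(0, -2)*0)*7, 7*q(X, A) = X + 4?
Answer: -3917/16938 ≈ -0.23126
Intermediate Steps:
q(X, A) = 4/7 + X/7 (q(X, A) = (X + 4)/7 = (4 + X)/7 = 4/7 + X/7)
W(n, Q) = 0 (W(n, Q) = ((4/7 + (⅐)*0)*0)*7 = ((4/7 + 0)*0)*7 = ((4/7)*0)*7 = 0*7 = 0)
(-18134 + 14217)/(-2288 + 19226) - W(-174, -161) = (-18134 + 14217)/(-2288 + 19226) - 1*0 = -3917/16938 + 0 = -3917/16938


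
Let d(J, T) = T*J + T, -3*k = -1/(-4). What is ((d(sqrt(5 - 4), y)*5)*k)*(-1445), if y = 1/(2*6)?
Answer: 7225/72 ≈ 100.35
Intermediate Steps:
y = 1/12 (y = (1/2)*(1/6) = 1/12 ≈ 0.083333)
k = -1/12 (k = -(-1)/(3*(-4)) = -(-1)*(-1)/(3*4) = -1/3*1/4 = -1/12 ≈ -0.083333)
d(J, T) = T + J*T (d(J, T) = J*T + T = T + J*T)
((d(sqrt(5 - 4), y)*5)*k)*(-1445) = ((((1 + sqrt(5 - 4))/12)*5)*(-1/12))*(-1445) = ((((1 + sqrt(1))/12)*5)*(-1/12))*(-1445) = ((((1 + 1)/12)*5)*(-1/12))*(-1445) = ((((1/12)*2)*5)*(-1/12))*(-1445) = (((1/6)*5)*(-1/12))*(-1445) = ((5/6)*(-1/12))*(-1445) = -5/72*(-1445) = 7225/72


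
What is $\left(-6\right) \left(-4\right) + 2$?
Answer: $26$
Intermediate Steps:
$\left(-6\right) \left(-4\right) + 2 = 24 + 2 = 26$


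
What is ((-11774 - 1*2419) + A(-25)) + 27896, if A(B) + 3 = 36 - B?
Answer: 13761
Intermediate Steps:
A(B) = 33 - B (A(B) = -3 + (36 - B) = 33 - B)
((-11774 - 1*2419) + A(-25)) + 27896 = ((-11774 - 1*2419) + (33 - 1*(-25))) + 27896 = ((-11774 - 2419) + (33 + 25)) + 27896 = (-14193 + 58) + 27896 = -14135 + 27896 = 13761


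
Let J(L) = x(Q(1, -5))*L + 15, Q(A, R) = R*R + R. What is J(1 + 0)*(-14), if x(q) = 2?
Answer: -238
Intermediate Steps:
Q(A, R) = R + R**2 (Q(A, R) = R**2 + R = R + R**2)
J(L) = 15 + 2*L (J(L) = 2*L + 15 = 15 + 2*L)
J(1 + 0)*(-14) = (15 + 2*(1 + 0))*(-14) = (15 + 2*1)*(-14) = (15 + 2)*(-14) = 17*(-14) = -238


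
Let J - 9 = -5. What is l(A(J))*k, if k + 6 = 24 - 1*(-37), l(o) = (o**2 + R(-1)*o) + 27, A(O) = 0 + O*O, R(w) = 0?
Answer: 15565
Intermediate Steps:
J = 4 (J = 9 - 5 = 4)
A(O) = O**2 (A(O) = 0 + O**2 = O**2)
l(o) = 27 + o**2 (l(o) = (o**2 + 0*o) + 27 = (o**2 + 0) + 27 = o**2 + 27 = 27 + o**2)
k = 55 (k = -6 + (24 - 1*(-37)) = -6 + (24 + 37) = -6 + 61 = 55)
l(A(J))*k = (27 + (4**2)**2)*55 = (27 + 16**2)*55 = (27 + 256)*55 = 283*55 = 15565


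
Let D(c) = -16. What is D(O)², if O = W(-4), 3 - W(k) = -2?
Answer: 256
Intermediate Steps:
W(k) = 5 (W(k) = 3 - 1*(-2) = 3 + 2 = 5)
O = 5
D(O)² = (-16)² = 256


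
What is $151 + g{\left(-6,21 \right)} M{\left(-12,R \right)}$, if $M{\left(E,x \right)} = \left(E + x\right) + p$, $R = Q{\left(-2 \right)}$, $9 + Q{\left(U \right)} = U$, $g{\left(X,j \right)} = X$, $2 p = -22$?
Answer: $355$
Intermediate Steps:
$p = -11$ ($p = \frac{1}{2} \left(-22\right) = -11$)
$Q{\left(U \right)} = -9 + U$
$R = -11$ ($R = -9 - 2 = -11$)
$M{\left(E,x \right)} = -11 + E + x$ ($M{\left(E,x \right)} = \left(E + x\right) - 11 = -11 + E + x$)
$151 + g{\left(-6,21 \right)} M{\left(-12,R \right)} = 151 - 6 \left(-11 - 12 - 11\right) = 151 - -204 = 151 + 204 = 355$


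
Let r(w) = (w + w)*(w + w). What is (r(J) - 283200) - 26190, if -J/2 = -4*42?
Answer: 142194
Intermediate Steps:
J = 336 (J = -(-8)*42 = -2*(-168) = 336)
r(w) = 4*w² (r(w) = (2*w)*(2*w) = 4*w²)
(r(J) - 283200) - 26190 = (4*336² - 283200) - 26190 = (4*112896 - 283200) - 26190 = (451584 - 283200) - 26190 = 168384 - 26190 = 142194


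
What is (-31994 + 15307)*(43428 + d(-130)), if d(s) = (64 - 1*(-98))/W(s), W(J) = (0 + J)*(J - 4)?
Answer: -6311990595207/8710 ≈ -7.2468e+8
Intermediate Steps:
W(J) = J*(-4 + J)
d(s) = 162/(s*(-4 + s)) (d(s) = (64 - 1*(-98))/((s*(-4 + s))) = (64 + 98)*(1/(s*(-4 + s))) = 162*(1/(s*(-4 + s))) = 162/(s*(-4 + s)))
(-31994 + 15307)*(43428 + d(-130)) = (-31994 + 15307)*(43428 + 162/(-130*(-4 - 130))) = -16687*(43428 + 162*(-1/130)/(-134)) = -16687*(43428 + 162*(-1/130)*(-1/134)) = -16687*(43428 + 81/8710) = -16687*378257961/8710 = -6311990595207/8710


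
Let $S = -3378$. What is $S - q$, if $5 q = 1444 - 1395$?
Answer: $- \frac{16939}{5} \approx -3387.8$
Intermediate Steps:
$q = \frac{49}{5}$ ($q = \frac{1444 - 1395}{5} = \frac{1}{5} \cdot 49 = \frac{49}{5} \approx 9.8$)
$S - q = -3378 - \frac{49}{5} = - \frac{16939}{5}$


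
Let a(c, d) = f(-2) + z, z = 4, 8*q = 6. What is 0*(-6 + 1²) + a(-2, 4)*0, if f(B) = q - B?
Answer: 0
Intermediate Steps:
q = ¾ (q = (⅛)*6 = ¾ ≈ 0.75000)
f(B) = ¾ - B
a(c, d) = 27/4 (a(c, d) = (¾ - 1*(-2)) + 4 = (¾ + 2) + 4 = 11/4 + 4 = 27/4)
0*(-6 + 1²) + a(-2, 4)*0 = 0*(-6 + 1²) + (27/4)*0 = 0*(-6 + 1) + 0 = 0*(-5) + 0 = 0 + 0 = 0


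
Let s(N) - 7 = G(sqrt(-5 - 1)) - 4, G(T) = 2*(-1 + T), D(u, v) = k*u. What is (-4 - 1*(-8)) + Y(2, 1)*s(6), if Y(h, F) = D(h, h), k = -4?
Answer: -4 - 16*I*sqrt(6) ≈ -4.0 - 39.192*I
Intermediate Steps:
D(u, v) = -4*u
G(T) = -2 + 2*T
Y(h, F) = -4*h
s(N) = 1 + 2*I*sqrt(6) (s(N) = 7 + ((-2 + 2*sqrt(-5 - 1)) - 4) = 7 + ((-2 + 2*sqrt(-6)) - 4) = 7 + ((-2 + 2*(I*sqrt(6))) - 4) = 7 + ((-2 + 2*I*sqrt(6)) - 4) = 7 + (-6 + 2*I*sqrt(6)) = 1 + 2*I*sqrt(6))
(-4 - 1*(-8)) + Y(2, 1)*s(6) = (-4 - 1*(-8)) + (-4*2)*(1 + 2*I*sqrt(6)) = (-4 + 8) - 8*(1 + 2*I*sqrt(6)) = 4 + (-8 - 16*I*sqrt(6)) = -4 - 16*I*sqrt(6)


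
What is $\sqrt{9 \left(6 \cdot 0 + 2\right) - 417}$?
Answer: $i \sqrt{399} \approx 19.975 i$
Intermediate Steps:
$\sqrt{9 \left(6 \cdot 0 + 2\right) - 417} = \sqrt{9 \left(0 + 2\right) - 417} = \sqrt{9 \cdot 2 - 417} = \sqrt{18 - 417} = \sqrt{-399} = i \sqrt{399}$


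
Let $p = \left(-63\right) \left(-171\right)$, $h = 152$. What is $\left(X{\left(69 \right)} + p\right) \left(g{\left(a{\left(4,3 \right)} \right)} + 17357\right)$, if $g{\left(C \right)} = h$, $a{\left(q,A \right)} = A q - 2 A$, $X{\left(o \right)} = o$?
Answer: $189832578$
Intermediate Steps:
$a{\left(q,A \right)} = - 2 A + A q$
$g{\left(C \right)} = 152$
$p = 10773$
$\left(X{\left(69 \right)} + p\right) \left(g{\left(a{\left(4,3 \right)} \right)} + 17357\right) = \left(69 + 10773\right) \left(152 + 17357\right) = 10842 \cdot 17509 = 189832578$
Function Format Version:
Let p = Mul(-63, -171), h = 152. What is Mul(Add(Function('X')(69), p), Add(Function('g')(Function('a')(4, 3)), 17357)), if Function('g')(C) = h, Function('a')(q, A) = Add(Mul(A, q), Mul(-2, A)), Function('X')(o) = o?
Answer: 189832578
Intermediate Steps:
Function('a')(q, A) = Add(Mul(-2, A), Mul(A, q))
Function('g')(C) = 152
p = 10773
Mul(Add(Function('X')(69), p), Add(Function('g')(Function('a')(4, 3)), 17357)) = Mul(Add(69, 10773), Add(152, 17357)) = Mul(10842, 17509) = 189832578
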